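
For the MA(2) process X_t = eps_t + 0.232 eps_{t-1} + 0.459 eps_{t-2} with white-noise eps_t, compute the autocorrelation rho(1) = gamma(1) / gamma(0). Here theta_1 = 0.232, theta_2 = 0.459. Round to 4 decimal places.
\rho(1) = 0.2677

For an MA(q) process with theta_0 = 1, the autocovariance is
  gamma(k) = sigma^2 * sum_{i=0..q-k} theta_i * theta_{i+k},
and rho(k) = gamma(k) / gamma(0). Sigma^2 cancels.
  numerator   = (1)*(0.232) + (0.232)*(0.459) = 0.338488.
  denominator = (1)^2 + (0.232)^2 + (0.459)^2 = 1.264505.
  rho(1) = 0.338488 / 1.264505 = 0.2677.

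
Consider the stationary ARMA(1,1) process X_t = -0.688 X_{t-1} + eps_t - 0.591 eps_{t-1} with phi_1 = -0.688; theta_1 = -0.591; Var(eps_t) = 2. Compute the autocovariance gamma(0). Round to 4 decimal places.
\gamma(0) = 8.2122

Multiply the model equation by X_{t-k} and take expectations. With theta_0 = psi_0 = 1 and psi_j the MA(infinity) weights, this gives
  gamma(k) - sum_i phi_i gamma(k-i) = c_k,
  c_k = sigma^2 * sum_{j=k..q} theta_j psi_{j-k}   (c_k = 0 for k > q),
using gamma(-m) = gamma(m).
psi-weights needed (psi_j = theta_j + sum_i phi_i psi_{j-i}):
  psi_1 = theta_1 + phi_1 = -0.591 + (-0.688) = -1.279
Right-hand sides:
  c_0 = sigma^2 (1 + theta_1 psi_1) = 2 * (1 + (-0.591)(-1.279)) = 2 * 1.755889 = 3.511778
  c_1 = sigma^2 theta_1 = 2 * (-0.591) = -1.182
  c_2 = 0
Equations for k = 0 and k = 1 (AR order 1):
  gamma(0) = phi_1 gamma(1) + c_0
  gamma(1) = phi_1 gamma(0) + c_1
Substituting the second into the first: gamma(0) (1 - phi_1^2) = c_0 + phi_1 c_1, so
  gamma(0) = (c_0 + phi_1 c_1) / (1 - phi_1^2) = (3.511778 + (-0.688)(-1.182)) / (1 - (-0.688)^2) = 4.324994 / 0.526656 = 8.21218.
Therefore gamma(0) = 8.2122 (to 4 decimal places).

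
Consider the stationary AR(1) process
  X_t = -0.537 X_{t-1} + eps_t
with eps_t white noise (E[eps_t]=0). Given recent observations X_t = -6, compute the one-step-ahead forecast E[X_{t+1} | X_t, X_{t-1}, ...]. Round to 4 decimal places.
E[X_{t+1} \mid \mathcal F_t] = 3.2220

For an AR(p) model X_t = c + sum_i phi_i X_{t-i} + eps_t, the
one-step-ahead conditional mean is
  E[X_{t+1} | X_t, ...] = c + sum_i phi_i X_{t+1-i}.
Substitute known values:
  E[X_{t+1} | ...] = (-0.537) * (-6)
                   = 3.2220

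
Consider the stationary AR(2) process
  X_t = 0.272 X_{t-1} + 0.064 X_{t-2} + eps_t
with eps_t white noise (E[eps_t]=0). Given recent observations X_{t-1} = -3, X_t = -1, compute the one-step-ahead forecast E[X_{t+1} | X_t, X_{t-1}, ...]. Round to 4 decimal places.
E[X_{t+1} \mid \mathcal F_t] = -0.4640

For an AR(p) model X_t = c + sum_i phi_i X_{t-i} + eps_t, the
one-step-ahead conditional mean is
  E[X_{t+1} | X_t, ...] = c + sum_i phi_i X_{t+1-i}.
Substitute known values:
  E[X_{t+1} | ...] = (0.272) * (-1) + (0.064) * (-3)
                   = -0.4640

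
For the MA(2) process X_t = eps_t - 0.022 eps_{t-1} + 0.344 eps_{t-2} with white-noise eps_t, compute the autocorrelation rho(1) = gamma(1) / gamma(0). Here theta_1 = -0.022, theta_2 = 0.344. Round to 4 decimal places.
\rho(1) = -0.0264

For an MA(q) process with theta_0 = 1, the autocovariance is
  gamma(k) = sigma^2 * sum_{i=0..q-k} theta_i * theta_{i+k},
and rho(k) = gamma(k) / gamma(0). Sigma^2 cancels.
  numerator   = (1)*(-0.022) + (-0.022)*(0.344) = -0.029568.
  denominator = (1)^2 + (-0.022)^2 + (0.344)^2 = 1.11882.
  rho(1) = -0.029568 / 1.11882 = -0.0264.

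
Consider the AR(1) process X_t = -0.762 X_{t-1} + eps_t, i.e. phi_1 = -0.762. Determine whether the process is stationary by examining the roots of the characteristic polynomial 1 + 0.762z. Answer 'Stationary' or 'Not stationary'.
\text{Stationary}

The AR(p) characteristic polynomial is P(z) = 1 + 0.762z.
Stationarity requires all roots to lie outside the unit circle, i.e. |z| > 1 for every root.
This is linear in z: 1 + (0.762) z = 0  =>  z = -1/(0.762) = -1.312336,  |z| = 1.312336.
Moduli of all roots: 1.3123.
All moduli strictly greater than 1? Yes.
Verdict: Stationary.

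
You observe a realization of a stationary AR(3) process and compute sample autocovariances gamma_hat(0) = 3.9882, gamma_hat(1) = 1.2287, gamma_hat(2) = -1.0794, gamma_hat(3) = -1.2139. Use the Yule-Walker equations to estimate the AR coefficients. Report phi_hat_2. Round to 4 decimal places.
\hat\phi_{2} = -0.3680

The Yule-Walker equations for an AR(p) process read, in matrix form,
  Gamma_p phi = r_p,   with   (Gamma_p)_{ij} = gamma(|i - j|),
                       (r_p)_i = gamma(i),   i,j = 1..p.
Substitute the sample gammas (Toeplitz matrix and right-hand side of size 3):
  Gamma_p = [[3.9882, 1.2287, -1.0794], [1.2287, 3.9882, 1.2287], [-1.0794, 1.2287, 3.9882]]
  r_p     = [1.2287, -1.0794, -1.2139]
Written out (R1..R3):
  (R1) 3.9882 phi_1 + 1.2287 phi_2 - 1.0794 phi_3 = 1.2287
  (R2) 1.2287 phi_1 + 3.9882 phi_2 + 1.2287 phi_3 = -1.0794
  (R3) -1.0794 phi_1 + 1.2287 phi_2 + 3.9882 phi_3 = -1.2139
Gaussian elimination:
  R2 <- R2 - (1.2287/3.9882) R1 = R2 - (0.308084) R1:  3.609657 phi_2 + 1.561246 phi_3 = -1.457943
  R3 <- R3 - (-1.0794/3.9882) R1 = R3 - (-0.270648) R1:  1.561246 phi_2 + 3.696062 phi_3 = -0.881354
  R3 <- R3 - (1.561246/3.609657) R2 = R3 - (0.432519) R2:  3.020794 phi_3 = -0.250766
Back-substitution:
  phi_hat_3 = -0.250766 / 3.020794 = -0.083013
  phi_hat_2 = (-1.457943 - (1.561246)(-0.083013)) / 3.609657 = -0.367996
  phi_hat_1 = (1.2287 - (1.2287)(-0.367996) - (-1.0794)(-0.083013)) / 3.9882 = 0.39899
So phi_hat = [0.3990, -0.3680, -0.0830].
Therefore phi_hat_2 = -0.3680.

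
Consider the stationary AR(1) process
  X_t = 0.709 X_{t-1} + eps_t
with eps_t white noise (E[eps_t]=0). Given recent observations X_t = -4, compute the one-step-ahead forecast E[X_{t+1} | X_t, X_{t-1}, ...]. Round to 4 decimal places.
E[X_{t+1} \mid \mathcal F_t] = -2.8360

For an AR(p) model X_t = c + sum_i phi_i X_{t-i} + eps_t, the
one-step-ahead conditional mean is
  E[X_{t+1} | X_t, ...] = c + sum_i phi_i X_{t+1-i}.
Substitute known values:
  E[X_{t+1} | ...] = (0.709) * (-4)
                   = -2.8360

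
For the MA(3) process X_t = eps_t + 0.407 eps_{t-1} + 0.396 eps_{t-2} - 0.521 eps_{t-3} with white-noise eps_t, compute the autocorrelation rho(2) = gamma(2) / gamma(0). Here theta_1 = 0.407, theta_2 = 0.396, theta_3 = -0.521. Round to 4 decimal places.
\rho(2) = 0.1154

For an MA(q) process with theta_0 = 1, the autocovariance is
  gamma(k) = sigma^2 * sum_{i=0..q-k} theta_i * theta_{i+k},
and rho(k) = gamma(k) / gamma(0). Sigma^2 cancels.
  numerator   = (1)*(0.396) + (0.407)*(-0.521) = 0.183953.
  denominator = (1)^2 + (0.407)^2 + (0.396)^2 + (-0.521)^2 = 1.593906.
  rho(2) = 0.183953 / 1.593906 = 0.1154.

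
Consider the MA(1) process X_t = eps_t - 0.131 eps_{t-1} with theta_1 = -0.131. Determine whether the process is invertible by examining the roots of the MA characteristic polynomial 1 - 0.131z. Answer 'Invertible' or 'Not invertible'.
\text{Invertible}

The MA(q) characteristic polynomial is P(z) = 1 - 0.131z.
Invertibility requires all roots to lie outside the unit circle, i.e. |z| > 1 for every root.
This is linear in z: 1 + (-0.131) z = 0  =>  z = -1/(-0.131) = 7.633588,  |z| = 7.633588.
Moduli of all roots: 7.6336.
All moduli strictly greater than 1? Yes.
Verdict: Invertible.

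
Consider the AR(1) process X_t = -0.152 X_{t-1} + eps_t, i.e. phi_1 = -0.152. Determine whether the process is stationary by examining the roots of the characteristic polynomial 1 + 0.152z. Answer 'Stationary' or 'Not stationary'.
\text{Stationary}

The AR(p) characteristic polynomial is P(z) = 1 + 0.152z.
Stationarity requires all roots to lie outside the unit circle, i.e. |z| > 1 for every root.
This is linear in z: 1 + (0.152) z = 0  =>  z = -1/(0.152) = -6.578947,  |z| = 6.578947.
Moduli of all roots: 6.5789.
All moduli strictly greater than 1? Yes.
Verdict: Stationary.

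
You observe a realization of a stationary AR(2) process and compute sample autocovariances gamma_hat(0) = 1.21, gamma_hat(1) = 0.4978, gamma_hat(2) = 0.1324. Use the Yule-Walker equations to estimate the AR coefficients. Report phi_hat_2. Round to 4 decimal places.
\hat\phi_{2} = -0.0720

The Yule-Walker equations for an AR(p) process read, in matrix form,
  Gamma_p phi = r_p,   with   (Gamma_p)_{ij} = gamma(|i - j|),
                       (r_p)_i = gamma(i),   i,j = 1..p.
Substitute the sample gammas (Toeplitz matrix and right-hand side of size 2):
  Gamma_p = [[1.21, 0.4978], [0.4978, 1.21]]
  r_p     = [0.4978, 0.1324]
Written out:
  1.21 phi_1 + 0.4978 phi_2 = 0.4978
  0.4978 phi_1 + 1.21 phi_2 = 0.1324
Solve by Cramer's rule:
  det = gamma(0)^2 - gamma(1)^2 = (1.21)^2 - (0.4978)^2 = 1.4641 - 0.24780484 = 1.21629516
  phi_hat_1 = [gamma(1) gamma(0) - gamma(1) gamma(2)] / det = [(0.4978)(1.21) - (0.4978)(0.1324)] / 1.21629516 = 0.53642928 / 1.21629516 = 0.441
  phi_hat_2 = [gamma(0) gamma(2) - gamma(1)^2] / det = [(1.21)(0.1324) - (0.4978)^2] / 1.21629516 = -0.08760084 / 1.21629516 = -0.072
So phi_hat = [0.4410, -0.0720].
Therefore phi_hat_2 = -0.0720.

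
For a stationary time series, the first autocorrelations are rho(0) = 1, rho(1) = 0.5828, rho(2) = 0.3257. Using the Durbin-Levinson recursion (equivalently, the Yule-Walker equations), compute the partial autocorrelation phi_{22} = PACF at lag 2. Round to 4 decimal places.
\phi_{22} = -0.0211

The PACF at lag k is phi_{kk}, the last component of the solution
to the Yule-Walker system G_k phi = r_k where
  (G_k)_{ij} = rho(|i - j|), (r_k)_i = rho(i), i,j = 1..k.
Equivalently, Durbin-Levinson gives phi_{kk} iteratively:
  phi_{11} = rho(1)
  phi_{kk} = [rho(k) - sum_{j=1..k-1} phi_{k-1,j} rho(k-j)]
            / [1 - sum_{j=1..k-1} phi_{k-1,j} rho(j)],
  phi_{k,j} = phi_{k-1,j} - phi_{kk} phi_{k-1,k-j},  j = 1..k-1.
Step k = 1:
  phi_11 = rho(1) = 0.5828.
Step k = 2:
  phi_22 = [rho(2) - phi_11 rho(1)] / [1 - phi_11 rho(1)] = [0.3257 - (0.5828)(0.5828)] / [1 - (0.5828)(0.5828)]
         = -0.01395584 / 0.66034416 = -0.0211.
Therefore phi_{22} = -0.0211.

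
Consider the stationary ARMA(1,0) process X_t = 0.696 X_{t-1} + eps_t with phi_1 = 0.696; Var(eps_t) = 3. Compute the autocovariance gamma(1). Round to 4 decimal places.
\gamma(1) = 4.0498

Multiply the model equation by X_{t-k} and take expectations. With theta_0 = psi_0 = 1 and psi_j the MA(infinity) weights, this gives
  gamma(k) - sum_i phi_i gamma(k-i) = c_k,
  c_k = sigma^2 * sum_{j=k..q} theta_j psi_{j-k}   (c_k = 0 for k > q),
using gamma(-m) = gamma(m).
Pure AR (q = 0): c_0 = sigma^2 = 3, c_k = 0 for k >= 1.
Equations for k = 0 and k = 1 (AR order 1):
  gamma(0) = phi_1 gamma(1) + c_0
  gamma(1) = phi_1 gamma(0) + c_1
Substituting the second into the first: gamma(0) (1 - phi_1^2) = c_0 + phi_1 c_1, so
  gamma(0) = c_0 / (1 - phi_1^2) = 3 / (1 - (0.696)^2) = 3 / 0.515584 = 5.818644.
  gamma(1) = phi_1 gamma(0) = (0.696)(5.818644) = 4.049777.
Therefore gamma(1) = 4.0498 (to 4 decimal places).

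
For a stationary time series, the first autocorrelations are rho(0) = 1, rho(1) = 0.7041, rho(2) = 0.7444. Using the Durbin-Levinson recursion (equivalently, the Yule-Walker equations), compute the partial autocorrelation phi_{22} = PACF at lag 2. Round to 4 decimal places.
\phi_{22} = 0.4931

The PACF at lag k is phi_{kk}, the last component of the solution
to the Yule-Walker system G_k phi = r_k where
  (G_k)_{ij} = rho(|i - j|), (r_k)_i = rho(i), i,j = 1..k.
Equivalently, Durbin-Levinson gives phi_{kk} iteratively:
  phi_{11} = rho(1)
  phi_{kk} = [rho(k) - sum_{j=1..k-1} phi_{k-1,j} rho(k-j)]
            / [1 - sum_{j=1..k-1} phi_{k-1,j} rho(j)],
  phi_{k,j} = phi_{k-1,j} - phi_{kk} phi_{k-1,k-j},  j = 1..k-1.
Step k = 1:
  phi_11 = rho(1) = 0.7041.
Step k = 2:
  phi_22 = [rho(2) - phi_11 rho(1)] / [1 - phi_11 rho(1)] = [0.7444 - (0.7041)(0.7041)] / [1 - (0.7041)(0.7041)]
         = 0.24864319 / 0.50424319 = 0.4931.
Therefore phi_{22} = 0.4931.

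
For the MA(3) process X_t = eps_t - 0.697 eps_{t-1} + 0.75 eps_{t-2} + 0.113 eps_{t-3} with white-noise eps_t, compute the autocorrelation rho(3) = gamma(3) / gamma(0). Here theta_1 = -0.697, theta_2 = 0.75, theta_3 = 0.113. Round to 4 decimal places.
\rho(3) = 0.0548

For an MA(q) process with theta_0 = 1, the autocovariance is
  gamma(k) = sigma^2 * sum_{i=0..q-k} theta_i * theta_{i+k},
and rho(k) = gamma(k) / gamma(0). Sigma^2 cancels.
  numerator   = (1)*(0.113) = 0.113.
  denominator = (1)^2 + (-0.697)^2 + (0.75)^2 + (0.113)^2 = 2.061078.
  rho(3) = 0.113 / 2.061078 = 0.0548.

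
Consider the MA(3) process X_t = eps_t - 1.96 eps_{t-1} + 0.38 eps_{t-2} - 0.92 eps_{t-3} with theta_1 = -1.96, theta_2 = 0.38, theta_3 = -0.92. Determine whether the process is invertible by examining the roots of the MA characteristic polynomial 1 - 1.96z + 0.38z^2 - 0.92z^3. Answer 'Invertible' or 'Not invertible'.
\text{Not invertible}

The MA(q) characteristic polynomial is P(z) = 1 - 1.96z + 0.38z^2 - 0.92z^3.
Invertibility requires all roots to lie outside the unit circle, i.e. |z| > 1 for every root.
Degree 3: look for a simple real root z0 first, then factor out (1 - z/z0) and solve the remaining quadratic.
Testing z0 = 0.5: P(0.5) = 1 + (-1.96)(0.5) + (0.38)(0.5)^2 + (-0.92)(0.5)^3
  = 1 + (-0.98) + (0.095) + (-0.115) = 0.  So z_0 = 0.5 is a root, |z_0| = 0.5.
Divide out the factor (1 - 2 z) = (1 - z/z0) (since 1/z0 = 2):
  P(z) = (1 - 2 z)(1 + (0.04) z + (0.46) z^2)
  [check: z-coef 0.04 - (2) = -1.96; z^2-coef 0.46 - (2)(0.04) = 0.38; z^3-coef -(2)(0.46) = -0.92.]
Remaining roots from the quadratic factor 1 + (0.04) z + (0.46) z^2:
  Set 1 + (0.04) z + (0.46) z^2 = 0, i.e. a z^2 + b z + c = 0 with a = 0.46, b = 0.04, c = 1.
  Discriminant D = b^2 - 4ac = (0.04)^2 - 4*(0.46)*1 = 0.0016 - (1.84) = -1.8384.
  D < 0, so the roots are the complex-conjugate pair z = (-b +/- i sqrt(-D)) / (2a) = -0.0435 +/- 1.4738i.
  For a conjugate pair |z|^2 = z * conj(z) = (product of roots) = c/a = 1/(0.46) = 2.173913, so |z| = sqrt(2.173913) = 1.4744 for both roots.
Moduli of all roots: 0.5000, 1.4744, 1.4744.
All moduli strictly greater than 1? No.
Verdict: Not invertible.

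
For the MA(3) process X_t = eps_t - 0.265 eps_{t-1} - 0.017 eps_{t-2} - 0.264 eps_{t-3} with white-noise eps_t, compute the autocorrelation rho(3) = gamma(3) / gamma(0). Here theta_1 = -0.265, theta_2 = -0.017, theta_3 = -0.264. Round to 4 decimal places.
\rho(3) = -0.2315

For an MA(q) process with theta_0 = 1, the autocovariance is
  gamma(k) = sigma^2 * sum_{i=0..q-k} theta_i * theta_{i+k},
and rho(k) = gamma(k) / gamma(0). Sigma^2 cancels.
  numerator   = (1)*(-0.264) = -0.264.
  denominator = (1)^2 + (-0.265)^2 + (-0.017)^2 + (-0.264)^2 = 1.14021.
  rho(3) = -0.264 / 1.14021 = -0.2315.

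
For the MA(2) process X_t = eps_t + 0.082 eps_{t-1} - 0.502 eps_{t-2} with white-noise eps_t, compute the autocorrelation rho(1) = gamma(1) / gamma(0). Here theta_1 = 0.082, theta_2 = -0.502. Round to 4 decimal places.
\rho(1) = 0.0324

For an MA(q) process with theta_0 = 1, the autocovariance is
  gamma(k) = sigma^2 * sum_{i=0..q-k} theta_i * theta_{i+k},
and rho(k) = gamma(k) / gamma(0). Sigma^2 cancels.
  numerator   = (1)*(0.082) + (0.082)*(-0.502) = 0.040836.
  denominator = (1)^2 + (0.082)^2 + (-0.502)^2 = 1.258728.
  rho(1) = 0.040836 / 1.258728 = 0.0324.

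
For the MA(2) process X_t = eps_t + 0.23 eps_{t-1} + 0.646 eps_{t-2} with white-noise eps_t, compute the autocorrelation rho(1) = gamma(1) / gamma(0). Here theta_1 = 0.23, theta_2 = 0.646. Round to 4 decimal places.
\rho(1) = 0.2575

For an MA(q) process with theta_0 = 1, the autocovariance is
  gamma(k) = sigma^2 * sum_{i=0..q-k} theta_i * theta_{i+k},
and rho(k) = gamma(k) / gamma(0). Sigma^2 cancels.
  numerator   = (1)*(0.23) + (0.23)*(0.646) = 0.37858.
  denominator = (1)^2 + (0.23)^2 + (0.646)^2 = 1.470216.
  rho(1) = 0.37858 / 1.470216 = 0.2575.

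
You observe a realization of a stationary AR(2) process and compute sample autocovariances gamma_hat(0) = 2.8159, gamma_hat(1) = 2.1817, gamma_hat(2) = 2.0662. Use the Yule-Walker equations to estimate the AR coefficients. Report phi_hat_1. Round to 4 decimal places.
\hat\phi_{1} = 0.5161

The Yule-Walker equations for an AR(p) process read, in matrix form,
  Gamma_p phi = r_p,   with   (Gamma_p)_{ij} = gamma(|i - j|),
                       (r_p)_i = gamma(i),   i,j = 1..p.
Substitute the sample gammas (Toeplitz matrix and right-hand side of size 2):
  Gamma_p = [[2.8159, 2.1817], [2.1817, 2.8159]]
  r_p     = [2.1817, 2.0662]
Written out:
  2.8159 phi_1 + 2.1817 phi_2 = 2.1817
  2.1817 phi_1 + 2.8159 phi_2 = 2.0662
Solve by Cramer's rule:
  det = gamma(0)^2 - gamma(1)^2 = (2.8159)^2 - (2.1817)^2 = 7.92929281 - 4.75981489 = 3.16947792
  phi_hat_1 = [gamma(1) gamma(0) - gamma(1) gamma(2)] / det = [(2.1817)(2.8159) - (2.1817)(2.0662)] / 3.16947792 = 1.63562049 / 3.16947792 = 0.5161
  phi_hat_2 = [gamma(0) gamma(2) - gamma(1)^2] / det = [(2.8159)(2.0662) - (2.1817)^2] / 3.16947792 = 1.05839769 / 3.16947792 = 0.3339
So phi_hat = [0.5161, 0.3339].
Therefore phi_hat_1 = 0.5161.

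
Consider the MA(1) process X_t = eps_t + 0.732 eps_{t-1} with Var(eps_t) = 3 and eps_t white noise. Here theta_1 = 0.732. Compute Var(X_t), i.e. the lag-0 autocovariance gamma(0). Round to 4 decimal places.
\gamma(0) = 4.6075

For an MA(q) process X_t = eps_t + sum_i theta_i eps_{t-i} with
Var(eps_t) = sigma^2, the variance is
  gamma(0) = sigma^2 * (1 + sum_i theta_i^2).
  sum_i theta_i^2 = (0.732)^2 = 0.535824.
  gamma(0) = 3 * (1 + 0.535824) = 3 * 1.535824 = 4.607472, which rounds to 4.6075.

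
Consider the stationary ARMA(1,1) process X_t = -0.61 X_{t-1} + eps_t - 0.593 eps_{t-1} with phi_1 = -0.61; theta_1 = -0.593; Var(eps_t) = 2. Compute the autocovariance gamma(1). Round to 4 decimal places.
\gamma(1) = -5.2179

Multiply the model equation by X_{t-k} and take expectations. With theta_0 = psi_0 = 1 and psi_j the MA(infinity) weights, this gives
  gamma(k) - sum_i phi_i gamma(k-i) = c_k,
  c_k = sigma^2 * sum_{j=k..q} theta_j psi_{j-k}   (c_k = 0 for k > q),
using gamma(-m) = gamma(m).
psi-weights needed (psi_j = theta_j + sum_i phi_i psi_{j-i}):
  psi_1 = theta_1 + phi_1 = -0.593 + (-0.61) = -1.203
Right-hand sides:
  c_0 = sigma^2 (1 + theta_1 psi_1) = 2 * (1 + (-0.593)(-1.203)) = 2 * 1.713379 = 3.426758
  c_1 = sigma^2 theta_1 = 2 * (-0.593) = -1.186
  c_2 = 0
Equations for k = 0 and k = 1 (AR order 1):
  gamma(0) = phi_1 gamma(1) + c_0
  gamma(1) = phi_1 gamma(0) + c_1
Substituting the second into the first: gamma(0) (1 - phi_1^2) = c_0 + phi_1 c_1, so
  gamma(0) = (c_0 + phi_1 c_1) / (1 - phi_1^2) = (3.426758 + (-0.61)(-1.186)) / (1 - (-0.61)^2) = 4.150218 / 0.6279 = 6.60968.
  gamma(1) = phi_1 gamma(0) + c_1 = (-0.61)(6.60968) + (-1.186) = -5.217905.
Therefore gamma(1) = -5.2179 (to 4 decimal places).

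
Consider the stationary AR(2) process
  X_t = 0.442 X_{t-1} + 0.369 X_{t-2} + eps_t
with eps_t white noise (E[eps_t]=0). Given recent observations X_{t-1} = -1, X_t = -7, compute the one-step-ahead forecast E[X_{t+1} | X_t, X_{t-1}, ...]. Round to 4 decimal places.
E[X_{t+1} \mid \mathcal F_t] = -3.4630

For an AR(p) model X_t = c + sum_i phi_i X_{t-i} + eps_t, the
one-step-ahead conditional mean is
  E[X_{t+1} | X_t, ...] = c + sum_i phi_i X_{t+1-i}.
Substitute known values:
  E[X_{t+1} | ...] = (0.442) * (-7) + (0.369) * (-1)
                   = -3.4630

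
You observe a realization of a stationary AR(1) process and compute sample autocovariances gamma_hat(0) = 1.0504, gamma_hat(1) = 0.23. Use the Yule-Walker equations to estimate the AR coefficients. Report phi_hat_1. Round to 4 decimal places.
\hat\phi_{1} = 0.2190

The Yule-Walker equations for an AR(p) process read, in matrix form,
  Gamma_p phi = r_p,   with   (Gamma_p)_{ij} = gamma(|i - j|),
                       (r_p)_i = gamma(i),   i,j = 1..p.
Substitute the sample gammas (Toeplitz matrix and right-hand side of size 1):
  Gamma_p = [[1.0504]]
  r_p     = [0.23]
With p = 1 this is the single equation gamma(0) phi_1 = gamma(1):
  phi_hat_1 = gamma(1) / gamma(0) = 0.23 / 1.0504 = 0.2190.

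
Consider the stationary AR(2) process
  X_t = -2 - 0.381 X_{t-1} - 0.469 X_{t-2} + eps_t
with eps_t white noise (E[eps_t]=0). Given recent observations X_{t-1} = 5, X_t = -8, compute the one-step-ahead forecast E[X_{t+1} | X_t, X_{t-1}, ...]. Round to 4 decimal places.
E[X_{t+1} \mid \mathcal F_t] = -1.2970

For an AR(p) model X_t = c + sum_i phi_i X_{t-i} + eps_t, the
one-step-ahead conditional mean is
  E[X_{t+1} | X_t, ...] = c + sum_i phi_i X_{t+1-i}.
Substitute known values:
  E[X_{t+1} | ...] = -2 + (-0.381) * (-8) + (-0.469) * (5)
                   = -1.2970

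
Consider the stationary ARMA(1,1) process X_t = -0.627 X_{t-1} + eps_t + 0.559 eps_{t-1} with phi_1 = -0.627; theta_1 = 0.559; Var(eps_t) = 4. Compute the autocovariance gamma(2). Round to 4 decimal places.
\gamma(2) = 0.1825

Multiply the model equation by X_{t-k} and take expectations. With theta_0 = psi_0 = 1 and psi_j the MA(infinity) weights, this gives
  gamma(k) - sum_i phi_i gamma(k-i) = c_k,
  c_k = sigma^2 * sum_{j=k..q} theta_j psi_{j-k}   (c_k = 0 for k > q),
using gamma(-m) = gamma(m).
psi-weights needed (psi_j = theta_j + sum_i phi_i psi_{j-i}):
  psi_1 = theta_1 + phi_1 = 0.559 + (-0.627) = -0.068
Right-hand sides:
  c_0 = sigma^2 (1 + theta_1 psi_1) = 4 * (1 + (0.559)(-0.068)) = 4 * 0.961988 = 3.847952
  c_1 = sigma^2 theta_1 = 4 * (0.559) = 2.236
  c_2 = 0
Equations for k = 0 and k = 1 (AR order 1):
  gamma(0) = phi_1 gamma(1) + c_0
  gamma(1) = phi_1 gamma(0) + c_1
Substituting the second into the first: gamma(0) (1 - phi_1^2) = c_0 + phi_1 c_1, so
  gamma(0) = (c_0 + phi_1 c_1) / (1 - phi_1^2) = (3.847952 + (-0.627)(2.236)) / (1 - (-0.627)^2) = 2.44598 / 0.606871 = 4.030478.
  gamma(1) = phi_1 gamma(0) + c_1 = (-0.627)(4.030478) + (2.236) = -0.291109.
For k = 2 (> q): gamma(2) = phi_1 gamma(1) = (-0.627)(-0.291109) = 0.182526.
Therefore gamma(2) = 0.1825 (to 4 decimal places).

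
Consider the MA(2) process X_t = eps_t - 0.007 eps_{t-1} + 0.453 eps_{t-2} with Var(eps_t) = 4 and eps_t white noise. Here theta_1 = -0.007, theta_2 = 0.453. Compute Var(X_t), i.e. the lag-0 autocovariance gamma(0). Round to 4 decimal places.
\gamma(0) = 4.8210

For an MA(q) process X_t = eps_t + sum_i theta_i eps_{t-i} with
Var(eps_t) = sigma^2, the variance is
  gamma(0) = sigma^2 * (1 + sum_i theta_i^2).
  sum_i theta_i^2 = (-0.007)^2 + (0.453)^2 = 0.000049 + 0.205209 = 0.205258.
  gamma(0) = 4 * (1 + 0.205258) = 4 * 1.205258 = 4.821032, which rounds to 4.8210.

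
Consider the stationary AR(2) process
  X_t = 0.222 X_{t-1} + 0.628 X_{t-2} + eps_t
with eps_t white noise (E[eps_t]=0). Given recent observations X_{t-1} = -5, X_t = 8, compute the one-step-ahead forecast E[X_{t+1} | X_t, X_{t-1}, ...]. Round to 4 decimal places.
E[X_{t+1} \mid \mathcal F_t] = -1.3640

For an AR(p) model X_t = c + sum_i phi_i X_{t-i} + eps_t, the
one-step-ahead conditional mean is
  E[X_{t+1} | X_t, ...] = c + sum_i phi_i X_{t+1-i}.
Substitute known values:
  E[X_{t+1} | ...] = (0.222) * (8) + (0.628) * (-5)
                   = -1.3640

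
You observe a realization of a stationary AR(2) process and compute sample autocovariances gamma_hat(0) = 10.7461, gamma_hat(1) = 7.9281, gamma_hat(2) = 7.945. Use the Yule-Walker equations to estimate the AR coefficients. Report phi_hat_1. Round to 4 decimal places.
\hat\phi_{1} = 0.4220

The Yule-Walker equations for an AR(p) process read, in matrix form,
  Gamma_p phi = r_p,   with   (Gamma_p)_{ij} = gamma(|i - j|),
                       (r_p)_i = gamma(i),   i,j = 1..p.
Substitute the sample gammas (Toeplitz matrix and right-hand side of size 2):
  Gamma_p = [[10.7461, 7.9281], [7.9281, 10.7461]]
  r_p     = [7.9281, 7.945]
Written out:
  10.7461 phi_1 + 7.9281 phi_2 = 7.9281
  7.9281 phi_1 + 10.7461 phi_2 = 7.945
Solve by Cramer's rule:
  det = gamma(0)^2 - gamma(1)^2 = (10.7461)^2 - (7.9281)^2 = 115.47866521 - 62.85476961 = 52.6238956
  phi_hat_1 = [gamma(1) gamma(0) - gamma(1) gamma(2)] / det = [(7.9281)(10.7461) - (7.9281)(7.945)] / 52.6238956 = 22.20740091 / 52.6238956 = 0.422
  phi_hat_2 = [gamma(0) gamma(2) - gamma(1)^2] / det = [(10.7461)(7.945) - (7.9281)^2] / 52.6238956 = 22.52299489 / 52.6238956 = 0.428
So phi_hat = [0.4220, 0.4280].
Therefore phi_hat_1 = 0.4220.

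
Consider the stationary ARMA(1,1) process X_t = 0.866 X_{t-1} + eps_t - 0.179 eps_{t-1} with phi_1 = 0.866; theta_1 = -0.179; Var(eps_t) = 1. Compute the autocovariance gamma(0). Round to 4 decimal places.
\gamma(0) = 2.8875

Multiply the model equation by X_{t-k} and take expectations. With theta_0 = psi_0 = 1 and psi_j the MA(infinity) weights, this gives
  gamma(k) - sum_i phi_i gamma(k-i) = c_k,
  c_k = sigma^2 * sum_{j=k..q} theta_j psi_{j-k}   (c_k = 0 for k > q),
using gamma(-m) = gamma(m).
psi-weights needed (psi_j = theta_j + sum_i phi_i psi_{j-i}):
  psi_1 = theta_1 + phi_1 = -0.179 + (0.866) = 0.687
Right-hand sides:
  c_0 = sigma^2 (1 + theta_1 psi_1) = 1 * (1 + (-0.179)(0.687)) = 1 * 0.877027 = 0.877027
  c_1 = sigma^2 theta_1 = 1 * (-0.179) = -0.179
  c_2 = 0
Equations for k = 0 and k = 1 (AR order 1):
  gamma(0) = phi_1 gamma(1) + c_0
  gamma(1) = phi_1 gamma(0) + c_1
Substituting the second into the first: gamma(0) (1 - phi_1^2) = c_0 + phi_1 c_1, so
  gamma(0) = (c_0 + phi_1 c_1) / (1 - phi_1^2) = (0.877027 + (0.866)(-0.179)) / (1 - (0.866)^2) = 0.722013 / 0.250044 = 2.887544.
Therefore gamma(0) = 2.8875 (to 4 decimal places).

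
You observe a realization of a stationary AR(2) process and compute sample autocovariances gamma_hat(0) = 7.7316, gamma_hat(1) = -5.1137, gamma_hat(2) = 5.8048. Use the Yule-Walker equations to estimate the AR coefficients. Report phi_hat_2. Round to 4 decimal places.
\hat\phi_{2} = 0.5570

The Yule-Walker equations for an AR(p) process read, in matrix form,
  Gamma_p phi = r_p,   with   (Gamma_p)_{ij} = gamma(|i - j|),
                       (r_p)_i = gamma(i),   i,j = 1..p.
Substitute the sample gammas (Toeplitz matrix and right-hand side of size 2):
  Gamma_p = [[7.7316, -5.1137], [-5.1137, 7.7316]]
  r_p     = [-5.1137, 5.8048]
Written out:
  7.7316 phi_1 - 5.1137 phi_2 = -5.1137
  -5.1137 phi_1 + 7.7316 phi_2 = 5.8048
Solve by Cramer's rule:
  det = gamma(0)^2 - gamma(1)^2 = (7.7316)^2 - (-5.1137)^2 = 59.77763856 - 26.14992769 = 33.62771087
  phi_hat_1 = [gamma(1) gamma(0) - gamma(1) gamma(2)] / det = [(-5.1137)(7.7316) - (-5.1137)(5.8048)] / 33.62771087 = -9.85307716 / 33.62771087 = -0.293
  phi_hat_2 = [gamma(0) gamma(2) - gamma(1)^2] / det = [(7.7316)(5.8048) - (-5.1137)^2] / 33.62771087 = 18.73046399 / 33.62771087 = 0.557
So phi_hat = [-0.2930, 0.5570].
Therefore phi_hat_2 = 0.5570.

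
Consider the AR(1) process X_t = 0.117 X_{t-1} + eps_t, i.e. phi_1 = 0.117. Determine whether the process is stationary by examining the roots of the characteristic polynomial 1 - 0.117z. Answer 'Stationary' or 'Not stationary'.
\text{Stationary}

The AR(p) characteristic polynomial is P(z) = 1 - 0.117z.
Stationarity requires all roots to lie outside the unit circle, i.e. |z| > 1 for every root.
This is linear in z: 1 + (-0.117) z = 0  =>  z = -1/(-0.117) = 8.547009,  |z| = 8.547009.
Moduli of all roots: 8.5470.
All moduli strictly greater than 1? Yes.
Verdict: Stationary.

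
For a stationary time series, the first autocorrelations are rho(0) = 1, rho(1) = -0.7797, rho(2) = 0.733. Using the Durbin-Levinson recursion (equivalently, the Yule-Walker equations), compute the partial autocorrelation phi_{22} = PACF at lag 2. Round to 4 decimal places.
\phi_{22} = 0.3190

The PACF at lag k is phi_{kk}, the last component of the solution
to the Yule-Walker system G_k phi = r_k where
  (G_k)_{ij} = rho(|i - j|), (r_k)_i = rho(i), i,j = 1..k.
Equivalently, Durbin-Levinson gives phi_{kk} iteratively:
  phi_{11} = rho(1)
  phi_{kk} = [rho(k) - sum_{j=1..k-1} phi_{k-1,j} rho(k-j)]
            / [1 - sum_{j=1..k-1} phi_{k-1,j} rho(j)],
  phi_{k,j} = phi_{k-1,j} - phi_{kk} phi_{k-1,k-j},  j = 1..k-1.
Step k = 1:
  phi_11 = rho(1) = -0.7797.
Step k = 2:
  phi_22 = [rho(2) - phi_11 rho(1)] / [1 - phi_11 rho(1)] = [0.733 - (-0.7797)(-0.7797)] / [1 - (-0.7797)(-0.7797)]
         = 0.12506791 / 0.39206791 = 0.319.
Therefore phi_{22} = 0.3190.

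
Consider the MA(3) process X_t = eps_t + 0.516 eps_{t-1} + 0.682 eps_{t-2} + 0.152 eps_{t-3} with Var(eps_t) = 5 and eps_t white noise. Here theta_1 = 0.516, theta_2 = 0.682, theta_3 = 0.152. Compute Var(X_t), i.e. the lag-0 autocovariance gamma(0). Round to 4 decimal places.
\gamma(0) = 8.7724

For an MA(q) process X_t = eps_t + sum_i theta_i eps_{t-i} with
Var(eps_t) = sigma^2, the variance is
  gamma(0) = sigma^2 * (1 + sum_i theta_i^2).
  sum_i theta_i^2 = (0.516)^2 + (0.682)^2 + (0.152)^2 = 0.266256 + 0.465124 + 0.023104 = 0.754484.
  gamma(0) = 5 * (1 + 0.754484) = 5 * 1.754484 = 8.77242, which rounds to 8.7724.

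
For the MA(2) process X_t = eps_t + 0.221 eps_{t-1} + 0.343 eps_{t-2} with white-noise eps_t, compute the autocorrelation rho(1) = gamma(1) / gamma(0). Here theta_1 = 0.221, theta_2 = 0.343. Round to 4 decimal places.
\rho(1) = 0.2544

For an MA(q) process with theta_0 = 1, the autocovariance is
  gamma(k) = sigma^2 * sum_{i=0..q-k} theta_i * theta_{i+k},
and rho(k) = gamma(k) / gamma(0). Sigma^2 cancels.
  numerator   = (1)*(0.221) + (0.221)*(0.343) = 0.296803.
  denominator = (1)^2 + (0.221)^2 + (0.343)^2 = 1.16649.
  rho(1) = 0.296803 / 1.16649 = 0.2544.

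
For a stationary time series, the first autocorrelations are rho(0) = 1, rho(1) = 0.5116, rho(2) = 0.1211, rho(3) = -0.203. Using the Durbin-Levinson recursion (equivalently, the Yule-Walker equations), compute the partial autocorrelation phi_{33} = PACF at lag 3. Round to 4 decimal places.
\phi_{33} = -0.2520

The PACF at lag k is phi_{kk}, the last component of the solution
to the Yule-Walker system G_k phi = r_k where
  (G_k)_{ij} = rho(|i - j|), (r_k)_i = rho(i), i,j = 1..k.
Equivalently, Durbin-Levinson gives phi_{kk} iteratively:
  phi_{11} = rho(1)
  phi_{kk} = [rho(k) - sum_{j=1..k-1} phi_{k-1,j} rho(k-j)]
            / [1 - sum_{j=1..k-1} phi_{k-1,j} rho(j)],
  phi_{k,j} = phi_{k-1,j} - phi_{kk} phi_{k-1,k-j},  j = 1..k-1.
Step k = 1:
  phi_11 = rho(1) = 0.5116.
Step k = 2:
  phi_22 = [rho(2) - phi_11 rho(1)] / [1 - phi_11 rho(1)] = [0.1211 - (0.5116)(0.5116)] / [1 - (0.5116)(0.5116)]
         = -0.14063456 / 0.73826544 = -0.190493.
  Update: phi_21 = phi_11 - phi_22 phi_11 = 0.5116 - (-0.190493)(0.5116) = 0.609056.
Step k = 3:
  phi_33 = [rho(3) - phi_21 rho(2) - phi_22 rho(1)] / [1 - phi_21 rho(1) - phi_22 rho(2)]
    numerator   = -0.203 - (0.609056)(0.1211) - (-0.190493)(0.5116) = -0.17930039
    denominator = 1 - (0.609056)(0.5116) - (-0.190493)(0.1211) = 0.71147551
  phi_33 = -0.17930039 / 0.71147551 = -0.252.
Therefore phi_{33} = -0.2520.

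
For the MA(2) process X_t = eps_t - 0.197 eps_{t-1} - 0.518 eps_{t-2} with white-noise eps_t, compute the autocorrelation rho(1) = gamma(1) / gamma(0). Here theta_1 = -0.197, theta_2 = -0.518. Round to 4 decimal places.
\rho(1) = -0.0726

For an MA(q) process with theta_0 = 1, the autocovariance is
  gamma(k) = sigma^2 * sum_{i=0..q-k} theta_i * theta_{i+k},
and rho(k) = gamma(k) / gamma(0). Sigma^2 cancels.
  numerator   = (1)*(-0.197) + (-0.197)*(-0.518) = -0.094954.
  denominator = (1)^2 + (-0.197)^2 + (-0.518)^2 = 1.307133.
  rho(1) = -0.094954 / 1.307133 = -0.0726.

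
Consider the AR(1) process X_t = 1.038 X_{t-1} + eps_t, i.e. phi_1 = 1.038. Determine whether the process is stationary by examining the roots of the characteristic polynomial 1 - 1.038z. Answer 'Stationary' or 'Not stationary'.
\text{Not stationary}

The AR(p) characteristic polynomial is P(z) = 1 - 1.038z.
Stationarity requires all roots to lie outside the unit circle, i.e. |z| > 1 for every root.
This is linear in z: 1 + (-1.038) z = 0  =>  z = -1/(-1.038) = 0.963391,  |z| = 0.963391.
Moduli of all roots: 0.9634.
All moduli strictly greater than 1? No.
Verdict: Not stationary.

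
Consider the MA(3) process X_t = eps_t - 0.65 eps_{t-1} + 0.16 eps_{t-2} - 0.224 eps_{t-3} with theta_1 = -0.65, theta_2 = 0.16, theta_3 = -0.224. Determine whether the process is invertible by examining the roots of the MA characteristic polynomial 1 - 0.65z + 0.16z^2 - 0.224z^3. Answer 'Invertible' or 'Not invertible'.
\text{Invertible}

The MA(q) characteristic polynomial is P(z) = 1 - 0.65z + 0.16z^2 - 0.224z^3.
Invertibility requires all roots to lie outside the unit circle, i.e. |z| > 1 for every root.
Degree 3: look for a simple real root z0 first, then factor out (1 - z/z0) and solve the remaining quadratic.
Testing z0 = 1.25: P(1.25) = 1 + (-0.65)(1.25) + (0.16)(1.25)^2 + (-0.224)(1.25)^3
  = 1 + (-0.8125) + (0.25) + (-0.4375) = 0.  So z_0 = 1.25 is a root, |z_0| = 1.25.
Divide out the factor (1 - 0.8 z) = (1 - z/z0) (since 1/z0 = 0.8):
  P(z) = (1 - 0.8 z)(1 + (0.15) z + (0.28) z^2)
  [check: z-coef 0.15 - (0.8) = -0.65; z^2-coef 0.28 - (0.8)(0.15) = 0.16; z^3-coef -(0.8)(0.28) = -0.224.]
Remaining roots from the quadratic factor 1 + (0.15) z + (0.28) z^2:
  Set 1 + (0.15) z + (0.28) z^2 = 0, i.e. a z^2 + b z + c = 0 with a = 0.28, b = 0.15, c = 1.
  Discriminant D = b^2 - 4ac = (0.15)^2 - 4*(0.28)*1 = 0.0225 - (1.12) = -1.0975.
  D < 0, so the roots are the complex-conjugate pair z = (-b +/- i sqrt(-D)) / (2a) = -0.2679 +/- 1.8707i.
  For a conjugate pair |z|^2 = z * conj(z) = (product of roots) = c/a = 1/(0.28) = 3.571429, so |z| = sqrt(3.571429) = 1.8898 for both roots.
Moduli of all roots: 1.2500, 1.8898, 1.8898.
All moduli strictly greater than 1? Yes.
Verdict: Invertible.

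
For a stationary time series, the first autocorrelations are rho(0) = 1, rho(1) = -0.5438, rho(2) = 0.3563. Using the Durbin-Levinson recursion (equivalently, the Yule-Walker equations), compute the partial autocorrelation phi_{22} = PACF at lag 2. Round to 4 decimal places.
\phi_{22} = 0.0860

The PACF at lag k is phi_{kk}, the last component of the solution
to the Yule-Walker system G_k phi = r_k where
  (G_k)_{ij} = rho(|i - j|), (r_k)_i = rho(i), i,j = 1..k.
Equivalently, Durbin-Levinson gives phi_{kk} iteratively:
  phi_{11} = rho(1)
  phi_{kk} = [rho(k) - sum_{j=1..k-1} phi_{k-1,j} rho(k-j)]
            / [1 - sum_{j=1..k-1} phi_{k-1,j} rho(j)],
  phi_{k,j} = phi_{k-1,j} - phi_{kk} phi_{k-1,k-j},  j = 1..k-1.
Step k = 1:
  phi_11 = rho(1) = -0.5438.
Step k = 2:
  phi_22 = [rho(2) - phi_11 rho(1)] / [1 - phi_11 rho(1)] = [0.3563 - (-0.5438)(-0.5438)] / [1 - (-0.5438)(-0.5438)]
         = 0.06058156 / 0.70428156 = 0.086.
Therefore phi_{22} = 0.0860.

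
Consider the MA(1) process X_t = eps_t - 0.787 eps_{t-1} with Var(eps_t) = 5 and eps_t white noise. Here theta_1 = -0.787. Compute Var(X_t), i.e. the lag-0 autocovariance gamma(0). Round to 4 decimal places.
\gamma(0) = 8.0968

For an MA(q) process X_t = eps_t + sum_i theta_i eps_{t-i} with
Var(eps_t) = sigma^2, the variance is
  gamma(0) = sigma^2 * (1 + sum_i theta_i^2).
  sum_i theta_i^2 = (-0.787)^2 = 0.619369.
  gamma(0) = 5 * (1 + 0.619369) = 5 * 1.619369 = 8.096845, which rounds to 8.0968.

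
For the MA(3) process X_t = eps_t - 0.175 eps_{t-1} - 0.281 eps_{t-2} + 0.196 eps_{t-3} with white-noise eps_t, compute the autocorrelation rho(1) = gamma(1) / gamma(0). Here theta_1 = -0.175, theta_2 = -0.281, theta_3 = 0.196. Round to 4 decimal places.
\rho(1) = -0.1576

For an MA(q) process with theta_0 = 1, the autocovariance is
  gamma(k) = sigma^2 * sum_{i=0..q-k} theta_i * theta_{i+k},
and rho(k) = gamma(k) / gamma(0). Sigma^2 cancels.
  numerator   = (1)*(-0.175) + (-0.175)*(-0.281) + (-0.281)*(0.196) = -0.180901.
  denominator = (1)^2 + (-0.175)^2 + (-0.281)^2 + (0.196)^2 = 1.148002.
  rho(1) = -0.180901 / 1.148002 = -0.1576.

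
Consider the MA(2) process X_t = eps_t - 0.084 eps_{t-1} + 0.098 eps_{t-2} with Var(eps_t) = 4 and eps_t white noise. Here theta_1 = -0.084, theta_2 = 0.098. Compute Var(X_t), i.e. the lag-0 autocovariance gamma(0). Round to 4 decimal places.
\gamma(0) = 4.0666

For an MA(q) process X_t = eps_t + sum_i theta_i eps_{t-i} with
Var(eps_t) = sigma^2, the variance is
  gamma(0) = sigma^2 * (1 + sum_i theta_i^2).
  sum_i theta_i^2 = (-0.084)^2 + (0.098)^2 = 0.007056 + 0.009604 = 0.01666.
  gamma(0) = 4 * (1 + 0.01666) = 4 * 1.01666 = 4.06664, which rounds to 4.0666.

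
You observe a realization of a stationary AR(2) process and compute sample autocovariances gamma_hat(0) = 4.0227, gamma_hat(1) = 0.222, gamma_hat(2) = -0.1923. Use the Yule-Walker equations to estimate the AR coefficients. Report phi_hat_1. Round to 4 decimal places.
\hat\phi_{1} = 0.0580

The Yule-Walker equations for an AR(p) process read, in matrix form,
  Gamma_p phi = r_p,   with   (Gamma_p)_{ij} = gamma(|i - j|),
                       (r_p)_i = gamma(i),   i,j = 1..p.
Substitute the sample gammas (Toeplitz matrix and right-hand side of size 2):
  Gamma_p = [[4.0227, 0.222], [0.222, 4.0227]]
  r_p     = [0.222, -0.1923]
Written out:
  4.0227 phi_1 + 0.222 phi_2 = 0.222
  0.222 phi_1 + 4.0227 phi_2 = -0.1923
Solve by Cramer's rule:
  det = gamma(0)^2 - gamma(1)^2 = (4.0227)^2 - (0.222)^2 = 16.18211529 - 0.049284 = 16.13283129
  phi_hat_1 = [gamma(1) gamma(0) - gamma(1) gamma(2)] / det = [(0.222)(4.0227) - (0.222)(-0.1923)] / 16.13283129 = 0.93573 / 16.13283129 = 0.058
  phi_hat_2 = [gamma(0) gamma(2) - gamma(1)^2] / det = [(4.0227)(-0.1923) - (0.222)^2] / 16.13283129 = -0.82284921 / 16.13283129 = -0.051
So phi_hat = [0.0580, -0.0510].
Therefore phi_hat_1 = 0.0580.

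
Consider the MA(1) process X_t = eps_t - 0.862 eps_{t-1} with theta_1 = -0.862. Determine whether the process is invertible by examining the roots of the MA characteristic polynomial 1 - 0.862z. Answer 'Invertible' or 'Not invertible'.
\text{Invertible}

The MA(q) characteristic polynomial is P(z) = 1 - 0.862z.
Invertibility requires all roots to lie outside the unit circle, i.e. |z| > 1 for every root.
This is linear in z: 1 + (-0.862) z = 0  =>  z = -1/(-0.862) = 1.160093,  |z| = 1.160093.
Moduli of all roots: 1.1601.
All moduli strictly greater than 1? Yes.
Verdict: Invertible.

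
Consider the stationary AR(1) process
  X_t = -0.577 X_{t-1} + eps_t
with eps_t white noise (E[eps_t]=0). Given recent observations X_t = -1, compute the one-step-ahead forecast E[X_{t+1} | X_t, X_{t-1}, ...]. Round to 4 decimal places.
E[X_{t+1} \mid \mathcal F_t] = 0.5770

For an AR(p) model X_t = c + sum_i phi_i X_{t-i} + eps_t, the
one-step-ahead conditional mean is
  E[X_{t+1} | X_t, ...] = c + sum_i phi_i X_{t+1-i}.
Substitute known values:
  E[X_{t+1} | ...] = (-0.577) * (-1)
                   = 0.5770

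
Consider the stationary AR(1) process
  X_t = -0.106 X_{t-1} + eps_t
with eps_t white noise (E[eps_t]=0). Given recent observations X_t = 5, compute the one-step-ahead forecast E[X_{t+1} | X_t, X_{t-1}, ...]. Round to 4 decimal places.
E[X_{t+1} \mid \mathcal F_t] = -0.5300

For an AR(p) model X_t = c + sum_i phi_i X_{t-i} + eps_t, the
one-step-ahead conditional mean is
  E[X_{t+1} | X_t, ...] = c + sum_i phi_i X_{t+1-i}.
Substitute known values:
  E[X_{t+1} | ...] = (-0.106) * (5)
                   = -0.5300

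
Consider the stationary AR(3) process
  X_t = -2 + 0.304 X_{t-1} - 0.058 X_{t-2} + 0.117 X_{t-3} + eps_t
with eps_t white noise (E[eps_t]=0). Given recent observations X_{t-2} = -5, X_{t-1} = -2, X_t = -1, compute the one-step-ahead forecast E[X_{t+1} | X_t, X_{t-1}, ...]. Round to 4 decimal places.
E[X_{t+1} \mid \mathcal F_t] = -2.7730

For an AR(p) model X_t = c + sum_i phi_i X_{t-i} + eps_t, the
one-step-ahead conditional mean is
  E[X_{t+1} | X_t, ...] = c + sum_i phi_i X_{t+1-i}.
Substitute known values:
  E[X_{t+1} | ...] = -2 + (0.304) * (-1) + (-0.058) * (-2) + (0.117) * (-5)
                   = -2.7730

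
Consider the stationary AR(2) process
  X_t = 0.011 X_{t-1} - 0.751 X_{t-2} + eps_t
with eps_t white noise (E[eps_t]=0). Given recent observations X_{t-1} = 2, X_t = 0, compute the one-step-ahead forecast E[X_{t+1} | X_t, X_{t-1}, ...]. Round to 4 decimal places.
E[X_{t+1} \mid \mathcal F_t] = -1.5020

For an AR(p) model X_t = c + sum_i phi_i X_{t-i} + eps_t, the
one-step-ahead conditional mean is
  E[X_{t+1} | X_t, ...] = c + sum_i phi_i X_{t+1-i}.
Substitute known values:
  E[X_{t+1} | ...] = (0.011) * (0) + (-0.751) * (2)
                   = -1.5020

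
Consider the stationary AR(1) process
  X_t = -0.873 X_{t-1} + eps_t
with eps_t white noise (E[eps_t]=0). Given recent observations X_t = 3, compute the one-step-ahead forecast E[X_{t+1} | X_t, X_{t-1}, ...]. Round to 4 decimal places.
E[X_{t+1} \mid \mathcal F_t] = -2.6190

For an AR(p) model X_t = c + sum_i phi_i X_{t-i} + eps_t, the
one-step-ahead conditional mean is
  E[X_{t+1} | X_t, ...] = c + sum_i phi_i X_{t+1-i}.
Substitute known values:
  E[X_{t+1} | ...] = (-0.873) * (3)
                   = -2.6190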